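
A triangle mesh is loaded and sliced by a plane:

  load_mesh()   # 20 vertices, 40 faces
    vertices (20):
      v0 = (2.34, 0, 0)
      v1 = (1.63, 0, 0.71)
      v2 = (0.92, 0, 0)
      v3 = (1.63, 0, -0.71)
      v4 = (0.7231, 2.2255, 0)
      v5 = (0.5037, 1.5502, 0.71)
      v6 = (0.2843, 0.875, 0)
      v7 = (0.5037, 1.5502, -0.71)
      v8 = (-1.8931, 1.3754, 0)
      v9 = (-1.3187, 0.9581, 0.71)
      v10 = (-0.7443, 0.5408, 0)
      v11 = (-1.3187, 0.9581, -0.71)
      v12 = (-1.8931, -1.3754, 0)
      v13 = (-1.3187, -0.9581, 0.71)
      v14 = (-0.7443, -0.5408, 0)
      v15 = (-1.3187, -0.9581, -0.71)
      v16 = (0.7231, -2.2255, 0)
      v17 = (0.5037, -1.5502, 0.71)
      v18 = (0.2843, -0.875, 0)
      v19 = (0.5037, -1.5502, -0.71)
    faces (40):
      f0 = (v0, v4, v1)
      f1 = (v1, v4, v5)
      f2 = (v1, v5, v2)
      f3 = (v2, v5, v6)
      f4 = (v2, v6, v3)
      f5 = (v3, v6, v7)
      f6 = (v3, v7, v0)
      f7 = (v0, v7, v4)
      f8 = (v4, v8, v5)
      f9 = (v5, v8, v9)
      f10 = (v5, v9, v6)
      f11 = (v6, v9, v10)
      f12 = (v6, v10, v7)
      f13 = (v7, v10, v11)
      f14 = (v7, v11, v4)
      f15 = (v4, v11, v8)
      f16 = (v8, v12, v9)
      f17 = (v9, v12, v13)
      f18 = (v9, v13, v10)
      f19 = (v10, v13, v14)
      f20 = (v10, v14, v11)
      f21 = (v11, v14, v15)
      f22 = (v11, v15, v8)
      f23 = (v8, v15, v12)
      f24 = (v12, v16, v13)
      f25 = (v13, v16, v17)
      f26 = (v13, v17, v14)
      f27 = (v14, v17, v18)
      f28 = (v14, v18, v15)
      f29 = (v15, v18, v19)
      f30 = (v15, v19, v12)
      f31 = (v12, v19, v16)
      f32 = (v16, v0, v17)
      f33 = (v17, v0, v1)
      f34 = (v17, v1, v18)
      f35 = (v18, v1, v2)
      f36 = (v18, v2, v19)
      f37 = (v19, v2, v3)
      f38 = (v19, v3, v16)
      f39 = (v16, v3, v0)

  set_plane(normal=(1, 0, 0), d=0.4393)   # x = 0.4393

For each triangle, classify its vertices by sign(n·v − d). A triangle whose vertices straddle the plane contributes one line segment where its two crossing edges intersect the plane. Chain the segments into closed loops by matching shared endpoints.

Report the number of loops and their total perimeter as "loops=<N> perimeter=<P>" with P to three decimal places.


Straddling triangles (20 of 40):
  (v2,v5,v6) [++-] → (0.4393, 1.35201, 0.501595)–(0.4393, 0.661653, 0)  len=0.8533
  (v2,v6,v3) [+-+] → (0.4393, 0.661653, 0)–(0.4393, 0.774216, -0.081779)  len=0.1391
  (v3,v6,v7) [+-+] → (0.4393, 0.774216, -0.081779)–(0.4393, 1.35201, -0.501595)  len=0.7142
  (v4,v8,v5) [+-+] → (0.4393, 2.13328, 0)–(0.4393, 1.5455, 0.690923)  len=0.9071
  (v5,v8,v9) [+--] → (0.4393, 1.5455, 0.690923)–(0.4393, 1.52928, 0.71)  len=0.0250
  (v5,v9,v6) [+--] → (0.4393, 1.52928, 0.71)–(0.4393, 1.35201, 0.501595)  len=0.2736
  (v6,v10,v7) [--+] → (0.4393, 1.49811, -0.673362)–(0.4393, 1.35201, -0.501595)  len=0.2255
  (v7,v10,v11) [+--] → (0.4393, 1.49811, -0.673362)–(0.4393, 1.52928, -0.71)  len=0.0481
  (v7,v11,v4) [+-+] → (0.4393, 1.52928, -0.71)–(0.4393, 2.04934, -0.0986865)  len=0.8026
  (v4,v11,v8) [+--] → (0.4393, 2.04934, -0.0986865)–(0.4393, 2.13328, 0)  len=0.1296
  (v12,v16,v13) [-+-] → (0.4393, -2.13328, 0)–(0.4393, -2.04934, 0.0986865)  len=0.1296
  (v13,v16,v17) [-++] → (0.4393, -2.04934, 0.0986865)–(0.4393, -1.52928, 0.71)  len=0.8026
  (v13,v17,v14) [-+-] → (0.4393, -1.52928, 0.71)–(0.4393, -1.49811, 0.673362)  len=0.0481
  (v14,v17,v18) [-+-] → (0.4393, -1.49811, 0.673362)–(0.4393, -1.35201, 0.501595)  len=0.2255
  (v15,v18,v19) [--+] → (0.4393, -1.35201, -0.501595)–(0.4393, -1.52928, -0.71)  len=0.2736
  (v15,v19,v12) [-+-] → (0.4393, -1.52928, -0.71)–(0.4393, -1.5455, -0.690923)  len=0.0250
  (v12,v19,v16) [-++] → (0.4393, -1.5455, -0.690923)–(0.4393, -2.13328, 0)  len=0.9071
  (v17,v1,v18) [++-] → (0.4393, -0.774216, 0.081779)–(0.4393, -1.35201, 0.501595)  len=0.7142
  (v18,v1,v2) [-++] → (0.4393, -0.774216, 0.081779)–(0.4393, -0.661653, 0)  len=0.1391
  (v18,v2,v19) [-++] → (0.4393, -0.661653, 0)–(0.4393, -1.35201, -0.501595)  len=0.8533

Chained into 2 loop(s):
  loop 1: 10 segments, perimeter = 4.1182
  loop 2: 10 segments, perimeter = 4.1182
Total perimeter = 8.236

loops=2 perimeter=8.236


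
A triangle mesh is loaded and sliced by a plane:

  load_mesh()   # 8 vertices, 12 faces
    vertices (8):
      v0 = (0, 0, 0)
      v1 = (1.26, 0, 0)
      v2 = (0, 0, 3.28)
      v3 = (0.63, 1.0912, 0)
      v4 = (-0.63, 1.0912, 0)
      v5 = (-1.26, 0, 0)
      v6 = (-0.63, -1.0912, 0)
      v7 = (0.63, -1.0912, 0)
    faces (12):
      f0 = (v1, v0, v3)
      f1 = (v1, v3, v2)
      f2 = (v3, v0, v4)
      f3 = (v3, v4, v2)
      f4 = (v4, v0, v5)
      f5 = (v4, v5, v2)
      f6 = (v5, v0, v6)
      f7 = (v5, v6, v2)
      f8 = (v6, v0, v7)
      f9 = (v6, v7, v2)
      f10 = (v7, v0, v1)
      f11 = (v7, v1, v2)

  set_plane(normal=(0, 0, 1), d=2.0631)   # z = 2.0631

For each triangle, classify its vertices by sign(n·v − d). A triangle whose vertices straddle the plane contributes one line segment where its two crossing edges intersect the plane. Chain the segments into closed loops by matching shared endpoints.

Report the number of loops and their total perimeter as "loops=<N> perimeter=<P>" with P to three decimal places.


Straddling triangles (6 of 12):
  (v1,v3,v2) [--+] → (0.233734, 0.404842, 2.0631)–(0.467468, 0, 2.0631)  len=0.4675
  (v3,v4,v2) [--+] → (-0.233734, 0.404842, 2.0631)–(0.233734, 0.404842, 2.0631)  len=0.4675
  (v4,v5,v2) [--+] → (-0.467468, 0, 2.0631)–(-0.233734, 0.404842, 2.0631)  len=0.4675
  (v5,v6,v2) [--+] → (-0.233734, -0.404842, 2.0631)–(-0.467468, 0, 2.0631)  len=0.4675
  (v6,v7,v2) [--+] → (0.233734, -0.404842, 2.0631)–(-0.233734, -0.404842, 2.0631)  len=0.4675
  (v7,v1,v2) [--+] → (0.467468, 0, 2.0631)–(0.233734, -0.404842, 2.0631)  len=0.4675

Chained into 1 loop(s):
  loop 1: 6 segments, perimeter = 2.8048
Total perimeter = 2.805

loops=1 perimeter=2.805


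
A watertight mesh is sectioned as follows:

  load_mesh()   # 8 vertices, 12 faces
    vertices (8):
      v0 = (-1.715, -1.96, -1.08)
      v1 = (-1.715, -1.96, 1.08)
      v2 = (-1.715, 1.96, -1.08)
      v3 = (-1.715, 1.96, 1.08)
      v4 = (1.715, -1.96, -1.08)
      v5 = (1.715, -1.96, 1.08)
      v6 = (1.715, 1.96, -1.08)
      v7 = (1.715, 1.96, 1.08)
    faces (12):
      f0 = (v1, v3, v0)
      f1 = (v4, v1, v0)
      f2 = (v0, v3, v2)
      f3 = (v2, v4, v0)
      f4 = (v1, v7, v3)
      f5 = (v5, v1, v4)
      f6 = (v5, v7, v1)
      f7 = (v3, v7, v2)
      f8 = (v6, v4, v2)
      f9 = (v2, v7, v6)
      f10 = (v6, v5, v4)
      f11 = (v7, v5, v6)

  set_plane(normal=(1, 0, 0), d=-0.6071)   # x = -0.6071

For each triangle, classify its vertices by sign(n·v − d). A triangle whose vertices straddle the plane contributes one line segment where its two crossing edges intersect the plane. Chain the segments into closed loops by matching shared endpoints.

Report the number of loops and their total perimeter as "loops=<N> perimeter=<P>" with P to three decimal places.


Straddling triangles (8 of 12):
  (v4,v1,v0) [+--] → (-0.6071, -1.96, 0.382314)–(-0.6071, -1.96, -1.08)  len=1.4623
  (v2,v4,v0) [-+-] → (-0.6071, 0.693829, -1.08)–(-0.6071, -1.96, -1.08)  len=2.6538
  (v1,v7,v3) [-+-] → (-0.6071, -0.693829, 1.08)–(-0.6071, 1.96, 1.08)  len=2.6538
  (v5,v1,v4) [+-+] → (-0.6071, -1.96, 1.08)–(-0.6071, -1.96, 0.382314)  len=0.6977
  (v5,v7,v1) [++-] → (-0.6071, -0.693829, 1.08)–(-0.6071, -1.96, 1.08)  len=1.2662
  (v3,v7,v2) [-+-] → (-0.6071, 1.96, 1.08)–(-0.6071, 1.96, -0.382314)  len=1.4623
  (v6,v4,v2) [++-] → (-0.6071, 0.693829, -1.08)–(-0.6071, 1.96, -1.08)  len=1.2662
  (v2,v7,v6) [-++] → (-0.6071, 1.96, -0.382314)–(-0.6071, 1.96, -1.08)  len=0.6977

Chained into 1 loop(s):
  loop 1: 8 segments, perimeter = 12.1600
Total perimeter = 12.160

loops=1 perimeter=12.160


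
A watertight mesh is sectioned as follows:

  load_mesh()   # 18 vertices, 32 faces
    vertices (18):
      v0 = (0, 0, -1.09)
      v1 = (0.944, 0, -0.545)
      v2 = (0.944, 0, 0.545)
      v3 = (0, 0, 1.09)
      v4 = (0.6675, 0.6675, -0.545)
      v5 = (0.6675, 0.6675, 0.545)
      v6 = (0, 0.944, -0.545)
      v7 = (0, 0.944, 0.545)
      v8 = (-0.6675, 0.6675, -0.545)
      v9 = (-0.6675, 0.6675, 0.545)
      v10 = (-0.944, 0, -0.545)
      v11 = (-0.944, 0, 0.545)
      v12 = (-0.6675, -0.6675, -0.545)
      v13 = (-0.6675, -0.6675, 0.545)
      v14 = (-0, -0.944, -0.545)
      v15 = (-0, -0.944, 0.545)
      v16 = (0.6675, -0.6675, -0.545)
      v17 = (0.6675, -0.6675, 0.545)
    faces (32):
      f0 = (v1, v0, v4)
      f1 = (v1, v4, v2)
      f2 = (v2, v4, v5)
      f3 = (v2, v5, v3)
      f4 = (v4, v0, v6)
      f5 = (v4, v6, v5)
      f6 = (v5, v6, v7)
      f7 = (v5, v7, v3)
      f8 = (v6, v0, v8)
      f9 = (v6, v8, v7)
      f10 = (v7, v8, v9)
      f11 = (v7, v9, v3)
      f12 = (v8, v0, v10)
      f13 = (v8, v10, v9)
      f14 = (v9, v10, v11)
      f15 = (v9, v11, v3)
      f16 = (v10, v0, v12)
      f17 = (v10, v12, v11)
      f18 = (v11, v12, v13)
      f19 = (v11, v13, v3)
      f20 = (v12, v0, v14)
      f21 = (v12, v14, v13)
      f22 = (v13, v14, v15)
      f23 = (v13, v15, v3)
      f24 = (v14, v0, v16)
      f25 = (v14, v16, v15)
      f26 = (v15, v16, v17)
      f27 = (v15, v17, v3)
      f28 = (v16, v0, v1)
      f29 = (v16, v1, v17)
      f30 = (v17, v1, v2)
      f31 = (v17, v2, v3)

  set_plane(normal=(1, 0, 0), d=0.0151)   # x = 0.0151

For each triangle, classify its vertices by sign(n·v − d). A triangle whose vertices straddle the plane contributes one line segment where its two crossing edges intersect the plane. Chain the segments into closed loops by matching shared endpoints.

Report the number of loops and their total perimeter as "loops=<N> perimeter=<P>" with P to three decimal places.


loops=1 perimeter=6.504

Straddling triangles (12 of 32):
  (v1,v0,v4) [+-+] → (0.0151, 0, -1.08128)–(0.0151, 0.0151, -1.07767)  len=0.0155
  (v2,v5,v3) [++-] → (0.0151, 0.0151, 1.07767)–(0.0151, 0, 1.08128)  len=0.0155
  (v4,v0,v6) [+--] → (0.0151, 0.0151, -1.07767)–(0.0151, 0.937745, -0.545)  len=1.0654
  (v4,v6,v5) [+-+] → (0.0151, 0.937745, -0.545)–(0.0151, 0.937745, -0.520342)  len=0.0247
  (v5,v6,v7) [+--] → (0.0151, 0.937745, -0.520342)–(0.0151, 0.937745, 0.545)  len=1.0653
  (v5,v7,v3) [+--] → (0.0151, 0.937745, 0.545)–(0.0151, 0.0151, 1.07767)  len=1.0654
  (v14,v0,v16) [--+] → (0.0151, -0.0151, -1.07767)–(0.0151, -0.937745, -0.545)  len=1.0654
  (v14,v16,v15) [-+-] → (0.0151, -0.937745, -0.545)–(0.0151, -0.937745, 0.520342)  len=1.0653
  (v15,v16,v17) [-++] → (0.0151, -0.937745, 0.520342)–(0.0151, -0.937745, 0.545)  len=0.0247
  (v15,v17,v3) [-+-] → (0.0151, -0.937745, 0.545)–(0.0151, -0.0151, 1.07767)  len=1.0654
  (v16,v0,v1) [+-+] → (0.0151, -0.0151, -1.07767)–(0.0151, 0, -1.08128)  len=0.0155
  (v17,v2,v3) [++-] → (0.0151, 0, 1.08128)–(0.0151, -0.0151, 1.07767)  len=0.0155

Chained into 1 loop(s):
  loop 1: 12 segments, perimeter = 6.5036
Total perimeter = 6.504


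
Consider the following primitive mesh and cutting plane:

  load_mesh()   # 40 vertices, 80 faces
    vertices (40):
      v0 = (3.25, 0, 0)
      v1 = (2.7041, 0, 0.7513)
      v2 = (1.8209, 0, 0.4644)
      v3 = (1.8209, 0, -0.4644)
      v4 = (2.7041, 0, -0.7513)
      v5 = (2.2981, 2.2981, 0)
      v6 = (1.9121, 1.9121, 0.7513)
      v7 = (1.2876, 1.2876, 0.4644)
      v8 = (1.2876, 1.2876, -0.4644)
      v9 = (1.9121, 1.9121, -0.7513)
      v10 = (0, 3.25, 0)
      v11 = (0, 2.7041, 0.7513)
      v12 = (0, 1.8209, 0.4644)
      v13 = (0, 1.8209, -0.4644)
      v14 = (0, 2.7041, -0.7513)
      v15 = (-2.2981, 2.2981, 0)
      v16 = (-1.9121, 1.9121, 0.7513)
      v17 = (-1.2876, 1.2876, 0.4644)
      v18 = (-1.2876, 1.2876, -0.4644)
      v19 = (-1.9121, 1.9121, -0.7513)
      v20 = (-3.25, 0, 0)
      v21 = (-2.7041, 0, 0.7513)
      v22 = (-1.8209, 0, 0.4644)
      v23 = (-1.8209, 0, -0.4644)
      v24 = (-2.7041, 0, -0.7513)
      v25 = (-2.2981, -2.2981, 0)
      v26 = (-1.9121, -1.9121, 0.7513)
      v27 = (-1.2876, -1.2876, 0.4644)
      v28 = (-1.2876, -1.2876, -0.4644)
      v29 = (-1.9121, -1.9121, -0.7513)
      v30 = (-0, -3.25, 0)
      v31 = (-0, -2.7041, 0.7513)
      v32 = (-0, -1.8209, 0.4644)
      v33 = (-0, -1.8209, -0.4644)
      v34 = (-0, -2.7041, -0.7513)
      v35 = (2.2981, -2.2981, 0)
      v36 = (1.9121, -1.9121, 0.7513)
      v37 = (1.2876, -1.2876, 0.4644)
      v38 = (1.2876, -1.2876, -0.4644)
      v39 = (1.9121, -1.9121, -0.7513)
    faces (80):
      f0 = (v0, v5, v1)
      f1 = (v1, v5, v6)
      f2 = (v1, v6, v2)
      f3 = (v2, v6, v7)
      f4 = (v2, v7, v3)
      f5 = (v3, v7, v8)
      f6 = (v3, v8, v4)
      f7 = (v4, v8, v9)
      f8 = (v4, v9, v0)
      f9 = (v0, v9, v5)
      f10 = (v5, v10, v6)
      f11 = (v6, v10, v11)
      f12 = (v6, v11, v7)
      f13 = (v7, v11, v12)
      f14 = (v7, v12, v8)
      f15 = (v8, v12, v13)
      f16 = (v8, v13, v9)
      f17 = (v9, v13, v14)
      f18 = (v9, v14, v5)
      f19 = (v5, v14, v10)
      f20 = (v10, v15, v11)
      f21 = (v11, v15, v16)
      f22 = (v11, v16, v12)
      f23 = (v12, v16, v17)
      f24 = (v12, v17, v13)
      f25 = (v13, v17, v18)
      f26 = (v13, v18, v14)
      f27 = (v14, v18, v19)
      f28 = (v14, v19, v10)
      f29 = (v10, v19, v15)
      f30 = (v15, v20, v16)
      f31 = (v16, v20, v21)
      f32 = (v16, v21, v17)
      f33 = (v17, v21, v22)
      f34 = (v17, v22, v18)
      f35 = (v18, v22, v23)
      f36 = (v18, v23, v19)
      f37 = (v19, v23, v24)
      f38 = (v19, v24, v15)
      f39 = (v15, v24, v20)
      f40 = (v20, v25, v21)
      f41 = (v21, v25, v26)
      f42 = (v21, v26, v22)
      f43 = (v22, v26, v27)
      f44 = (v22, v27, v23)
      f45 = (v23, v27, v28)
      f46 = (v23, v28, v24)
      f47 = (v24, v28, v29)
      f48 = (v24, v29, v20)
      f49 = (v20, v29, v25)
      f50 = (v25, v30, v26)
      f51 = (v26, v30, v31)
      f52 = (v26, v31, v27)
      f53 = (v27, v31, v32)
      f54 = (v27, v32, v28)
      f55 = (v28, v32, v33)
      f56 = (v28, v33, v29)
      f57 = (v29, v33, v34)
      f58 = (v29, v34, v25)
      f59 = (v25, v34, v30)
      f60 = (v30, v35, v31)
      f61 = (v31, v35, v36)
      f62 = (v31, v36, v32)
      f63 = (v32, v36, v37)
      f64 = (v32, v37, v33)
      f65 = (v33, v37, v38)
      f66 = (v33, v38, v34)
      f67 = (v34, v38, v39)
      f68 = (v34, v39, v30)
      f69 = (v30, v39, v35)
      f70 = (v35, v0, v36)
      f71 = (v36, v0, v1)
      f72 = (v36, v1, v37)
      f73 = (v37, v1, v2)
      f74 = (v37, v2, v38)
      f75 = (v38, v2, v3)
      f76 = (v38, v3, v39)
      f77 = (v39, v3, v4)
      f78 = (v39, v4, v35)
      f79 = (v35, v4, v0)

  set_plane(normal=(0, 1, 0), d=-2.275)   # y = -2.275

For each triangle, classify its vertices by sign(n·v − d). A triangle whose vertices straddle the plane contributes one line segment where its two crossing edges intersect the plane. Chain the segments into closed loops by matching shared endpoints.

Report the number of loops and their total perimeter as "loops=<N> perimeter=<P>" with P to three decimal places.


Straddling triangles (18 of 80):
  (v20,v25,v21) [+-+] → (-2.30767, -2.275, 0)–(-2.30218, -2.275, 0.0075519)  len=0.0093
  (v21,v25,v26) [+-+] → (-2.30218, -2.275, 0.0075519)–(-2.275, -2.275, 0.0449612)  len=0.0462
  (v20,v29,v25) [++-] → (-2.275, -2.275, -0.0449612)–(-2.30767, -2.275, 0)  len=0.0556
  (v25,v30,v26) [--+] → (-1.39345, -2.275, 0.547513)–(-2.275, -2.275, 0.0449612)  len=1.0147
  (v26,v30,v31) [+--] → (-1.39345, -2.275, 0.547513)–(-1.03596, -2.275, 0.7513)  len=0.4115
  (v26,v31,v27) [+-+] → (-1.03596, -2.275, 0.7513)–(-0.390052, -2.275, 0.664389)  len=0.6517
  (v27,v31,v32) [+-+] → (-0.390052, -2.275, 0.664389)–(0, -2.275, 0.611911)  len=0.3936
  (v29,v33,v34) [++-] → (0, -2.275, -0.611911)–(-1.03596, -2.275, -0.7513)  len=1.0453
  (v29,v34,v25) [+--] → (-1.03596, -2.275, -0.7513)–(-2.275, -2.275, -0.0449612)  len=1.4262
  (v31,v35,v36) [--+] → (2.275, -2.275, 0.0449612)–(1.03596, -2.275, 0.7513)  len=1.4262
  (v31,v36,v32) [-++] → (1.03596, -2.275, 0.7513)–(0, -2.275, 0.611911)  len=1.0453
  (v33,v38,v34) [++-] → (0.390052, -2.275, -0.664389)–(0, -2.275, -0.611911)  len=0.3936
  (v34,v38,v39) [-++] → (0.390052, -2.275, -0.664389)–(1.03596, -2.275, -0.7513)  len=0.6517
  (v34,v39,v30) [-+-] → (1.03596, -2.275, -0.7513)–(1.39345, -2.275, -0.547513)  len=0.4115
  (v30,v39,v35) [-+-] → (1.39345, -2.275, -0.547513)–(2.275, -2.275, -0.0449612)  len=1.0147
  (v35,v0,v36) [-++] → (2.30767, -2.275, 0)–(2.275, -2.275, 0.0449612)  len=0.0556
  (v39,v4,v35) [++-] → (2.30218, -2.275, -0.0075519)–(2.275, -2.275, -0.0449612)  len=0.0462
  (v35,v4,v0) [-++] → (2.30218, -2.275, -0.0075519)–(2.30767, -2.275, 0)  len=0.0093

Chained into 1 loop(s):
  loop 1: 18 segments, perimeter = 10.1084
Total perimeter = 10.108

loops=1 perimeter=10.108


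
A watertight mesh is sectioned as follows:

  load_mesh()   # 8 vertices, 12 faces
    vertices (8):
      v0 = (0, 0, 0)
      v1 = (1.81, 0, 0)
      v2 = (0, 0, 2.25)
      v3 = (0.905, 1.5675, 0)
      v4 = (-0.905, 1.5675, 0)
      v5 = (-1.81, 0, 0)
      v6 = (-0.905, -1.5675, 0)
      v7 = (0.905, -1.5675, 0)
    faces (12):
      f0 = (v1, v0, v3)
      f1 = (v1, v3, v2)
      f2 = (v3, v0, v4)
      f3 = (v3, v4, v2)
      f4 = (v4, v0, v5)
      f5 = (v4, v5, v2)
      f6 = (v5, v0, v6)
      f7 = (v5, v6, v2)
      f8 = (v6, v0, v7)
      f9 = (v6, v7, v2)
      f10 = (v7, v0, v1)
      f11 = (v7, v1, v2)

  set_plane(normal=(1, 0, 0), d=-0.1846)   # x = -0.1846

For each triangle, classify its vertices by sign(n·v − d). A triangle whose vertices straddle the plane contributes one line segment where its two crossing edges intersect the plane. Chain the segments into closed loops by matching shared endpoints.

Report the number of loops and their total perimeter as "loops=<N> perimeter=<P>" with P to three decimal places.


loops=1 perimeter=8.288

Straddling triangles (8 of 12):
  (v3,v0,v4) [++-] → (-0.1846, 0.319735, 0)–(-0.1846, 1.5675, 0)  len=1.2478
  (v3,v4,v2) [+-+] → (-0.1846, 1.5675, 0)–(-0.1846, 0.319735, 1.79105)  len=2.1828
  (v4,v0,v5) [-+-] → (-0.1846, 0.319735, 0)–(-0.1846, 0, 0)  len=0.3197
  (v4,v5,v2) [--+] → (-0.1846, 0, 2.02052)–(-0.1846, 0.319735, 1.79105)  len=0.3936
  (v5,v0,v6) [-+-] → (-0.1846, 0, 0)–(-0.1846, -0.319735, 0)  len=0.3197
  (v5,v6,v2) [--+] → (-0.1846, -0.319735, 1.79105)–(-0.1846, 0, 2.02052)  len=0.3936
  (v6,v0,v7) [-++] → (-0.1846, -0.319735, 0)–(-0.1846, -1.5675, 0)  len=1.2478
  (v6,v7,v2) [-++] → (-0.1846, -1.5675, 0)–(-0.1846, -0.319735, 1.79105)  len=2.1828

Chained into 1 loop(s):
  loop 1: 8 segments, perimeter = 8.2878
Total perimeter = 8.288


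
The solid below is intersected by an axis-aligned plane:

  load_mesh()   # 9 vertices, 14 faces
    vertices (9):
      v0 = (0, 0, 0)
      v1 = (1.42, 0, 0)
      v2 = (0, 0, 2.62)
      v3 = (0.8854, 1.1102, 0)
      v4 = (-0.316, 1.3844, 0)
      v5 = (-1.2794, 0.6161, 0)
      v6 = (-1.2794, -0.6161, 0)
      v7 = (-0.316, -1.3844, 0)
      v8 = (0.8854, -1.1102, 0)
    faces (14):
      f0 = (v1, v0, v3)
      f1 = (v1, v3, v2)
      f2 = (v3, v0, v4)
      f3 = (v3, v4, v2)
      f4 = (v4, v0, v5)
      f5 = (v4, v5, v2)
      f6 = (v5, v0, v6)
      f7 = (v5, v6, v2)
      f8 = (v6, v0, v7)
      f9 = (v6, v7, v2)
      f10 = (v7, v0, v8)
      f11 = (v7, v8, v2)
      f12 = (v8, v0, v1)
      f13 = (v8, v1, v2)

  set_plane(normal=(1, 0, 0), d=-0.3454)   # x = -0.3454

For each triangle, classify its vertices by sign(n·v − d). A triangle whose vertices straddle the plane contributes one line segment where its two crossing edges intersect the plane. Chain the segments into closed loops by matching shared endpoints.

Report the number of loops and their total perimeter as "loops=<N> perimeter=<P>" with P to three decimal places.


Straddling triangles (6 of 14):
  (v4,v0,v5) [++-] → (-0.3454, 0.166329, 0)–(-0.3454, 1.36095, 0)  len=1.1946
  (v4,v5,v2) [+-+] → (-0.3454, 1.36095, 0)–(-0.3454, 0.166329, 1.91268)  len=2.2551
  (v5,v0,v6) [-+-] → (-0.3454, 0.166329, 0)–(-0.3454, -0.166329, 0)  len=0.3327
  (v5,v6,v2) [--+] → (-0.3454, -0.166329, 1.91268)–(-0.3454, 0.166329, 1.91268)  len=0.3327
  (v6,v0,v7) [-++] → (-0.3454, -0.166329, 0)–(-0.3454, -1.36095, 0)  len=1.1946
  (v6,v7,v2) [-++] → (-0.3454, -1.36095, 0)–(-0.3454, -0.166329, 1.91268)  len=2.2551

Chained into 1 loop(s):
  loop 1: 6 segments, perimeter = 7.5648
Total perimeter = 7.565

loops=1 perimeter=7.565


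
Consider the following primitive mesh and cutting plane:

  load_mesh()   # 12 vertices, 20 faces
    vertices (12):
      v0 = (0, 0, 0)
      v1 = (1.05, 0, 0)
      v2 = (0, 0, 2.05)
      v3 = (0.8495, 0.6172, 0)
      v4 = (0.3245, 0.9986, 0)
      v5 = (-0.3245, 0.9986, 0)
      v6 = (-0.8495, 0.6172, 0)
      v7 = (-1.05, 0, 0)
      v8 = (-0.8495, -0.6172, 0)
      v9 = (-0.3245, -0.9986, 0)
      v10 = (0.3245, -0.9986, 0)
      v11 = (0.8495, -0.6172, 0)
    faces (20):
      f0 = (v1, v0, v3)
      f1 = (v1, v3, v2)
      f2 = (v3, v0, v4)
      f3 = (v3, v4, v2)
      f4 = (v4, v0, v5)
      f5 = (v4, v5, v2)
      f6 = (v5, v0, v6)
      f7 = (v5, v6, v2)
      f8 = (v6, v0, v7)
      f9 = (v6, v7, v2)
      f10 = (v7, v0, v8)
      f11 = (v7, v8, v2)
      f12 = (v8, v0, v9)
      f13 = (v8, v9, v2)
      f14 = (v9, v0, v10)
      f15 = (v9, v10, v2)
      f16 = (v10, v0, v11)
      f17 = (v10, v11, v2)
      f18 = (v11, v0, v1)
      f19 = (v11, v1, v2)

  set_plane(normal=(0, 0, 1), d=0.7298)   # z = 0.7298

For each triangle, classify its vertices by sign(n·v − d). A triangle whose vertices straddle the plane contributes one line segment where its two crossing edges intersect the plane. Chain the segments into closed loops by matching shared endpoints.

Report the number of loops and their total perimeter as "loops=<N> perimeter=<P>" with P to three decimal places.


Straddling triangles (10 of 20):
  (v1,v3,v2) [--+] → (0.547078, 0.397477, 0.7298)–(0.6762, 0, 0.7298)  len=0.4179
  (v3,v4,v2) [--+] → (0.208978, 0.643098, 0.7298)–(0.547078, 0.397477, 0.7298)  len=0.4179
  (v4,v5,v2) [--+] → (-0.208978, 0.643098, 0.7298)–(0.208978, 0.643098, 0.7298)  len=0.4180
  (v5,v6,v2) [--+] → (-0.547078, 0.397477, 0.7298)–(-0.208978, 0.643098, 0.7298)  len=0.4179
  (v6,v7,v2) [--+] → (-0.6762, 0, 0.7298)–(-0.547078, 0.397477, 0.7298)  len=0.4179
  (v7,v8,v2) [--+] → (-0.547078, -0.397477, 0.7298)–(-0.6762, 0, 0.7298)  len=0.4179
  (v8,v9,v2) [--+] → (-0.208978, -0.643098, 0.7298)–(-0.547078, -0.397477, 0.7298)  len=0.4179
  (v9,v10,v2) [--+] → (0.208978, -0.643098, 0.7298)–(-0.208978, -0.643098, 0.7298)  len=0.4180
  (v10,v11,v2) [--+] → (0.547078, -0.397477, 0.7298)–(0.208978, -0.643098, 0.7298)  len=0.4179
  (v11,v1,v2) [--+] → (0.6762, 0, 0.7298)–(0.547078, -0.397477, 0.7298)  len=0.4179

Chained into 1 loop(s):
  loop 1: 10 segments, perimeter = 4.1792
Total perimeter = 4.179

loops=1 perimeter=4.179


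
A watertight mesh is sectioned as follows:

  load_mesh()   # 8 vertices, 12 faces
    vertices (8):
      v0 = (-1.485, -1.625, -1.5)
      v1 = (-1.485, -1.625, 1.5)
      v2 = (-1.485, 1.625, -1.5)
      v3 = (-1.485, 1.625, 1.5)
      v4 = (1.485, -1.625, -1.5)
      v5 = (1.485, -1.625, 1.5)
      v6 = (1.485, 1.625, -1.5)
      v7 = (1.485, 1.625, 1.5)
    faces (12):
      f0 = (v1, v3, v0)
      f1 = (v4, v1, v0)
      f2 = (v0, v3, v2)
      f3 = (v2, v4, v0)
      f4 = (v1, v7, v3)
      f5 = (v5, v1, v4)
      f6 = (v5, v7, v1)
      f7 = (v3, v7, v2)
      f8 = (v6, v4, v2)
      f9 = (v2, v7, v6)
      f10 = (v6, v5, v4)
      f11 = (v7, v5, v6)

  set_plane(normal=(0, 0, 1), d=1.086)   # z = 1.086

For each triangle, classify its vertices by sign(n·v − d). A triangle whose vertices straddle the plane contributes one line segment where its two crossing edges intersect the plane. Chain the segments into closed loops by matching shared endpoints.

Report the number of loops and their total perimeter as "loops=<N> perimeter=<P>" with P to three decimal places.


loops=1 perimeter=12.440

Straddling triangles (8 of 12):
  (v1,v3,v0) [++-] → (-1.485, 1.1765, 1.086)–(-1.485, -1.625, 1.086)  len=2.8015
  (v4,v1,v0) [-+-] → (-1.07514, -1.625, 1.086)–(-1.485, -1.625, 1.086)  len=0.4099
  (v0,v3,v2) [-+-] → (-1.485, 1.1765, 1.086)–(-1.485, 1.625, 1.086)  len=0.4485
  (v5,v1,v4) [++-] → (-1.07514, -1.625, 1.086)–(1.485, -1.625, 1.086)  len=2.5601
  (v3,v7,v2) [++-] → (1.07514, 1.625, 1.086)–(-1.485, 1.625, 1.086)  len=2.5601
  (v2,v7,v6) [-+-] → (1.07514, 1.625, 1.086)–(1.485, 1.625, 1.086)  len=0.4099
  (v6,v5,v4) [-+-] → (1.485, -1.1765, 1.086)–(1.485, -1.625, 1.086)  len=0.4485
  (v7,v5,v6) [++-] → (1.485, -1.1765, 1.086)–(1.485, 1.625, 1.086)  len=2.8015

Chained into 1 loop(s):
  loop 1: 8 segments, perimeter = 12.4400
Total perimeter = 12.440


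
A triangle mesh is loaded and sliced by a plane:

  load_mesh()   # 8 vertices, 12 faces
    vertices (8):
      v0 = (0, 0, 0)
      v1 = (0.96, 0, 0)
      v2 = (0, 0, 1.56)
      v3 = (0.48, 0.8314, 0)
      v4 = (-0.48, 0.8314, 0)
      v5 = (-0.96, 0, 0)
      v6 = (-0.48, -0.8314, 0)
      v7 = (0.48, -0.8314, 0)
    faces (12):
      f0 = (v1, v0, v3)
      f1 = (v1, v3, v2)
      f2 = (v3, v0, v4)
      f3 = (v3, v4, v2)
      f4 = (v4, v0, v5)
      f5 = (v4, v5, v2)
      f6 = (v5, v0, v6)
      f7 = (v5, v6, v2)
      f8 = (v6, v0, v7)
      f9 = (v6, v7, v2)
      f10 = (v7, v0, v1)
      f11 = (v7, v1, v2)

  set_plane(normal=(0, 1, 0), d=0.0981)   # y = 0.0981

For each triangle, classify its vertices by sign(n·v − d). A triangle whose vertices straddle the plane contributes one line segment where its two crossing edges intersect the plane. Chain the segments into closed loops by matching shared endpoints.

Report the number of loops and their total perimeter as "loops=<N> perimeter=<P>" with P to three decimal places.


Straddling triangles (6 of 12):
  (v1,v0,v3) [--+] → (0.056637, 0.0981, 0)–(0.903363, 0.0981, 0)  len=0.8467
  (v1,v3,v2) [-+-] → (0.903363, 0.0981, 0)–(0.056637, 0.0981, 1.37593)  len=1.6156
  (v3,v0,v4) [+-+] → (0.056637, 0.0981, 0)–(-0.056637, 0.0981, 0)  len=0.1133
  (v3,v4,v2) [++-] → (-0.056637, 0.0981, 1.37593)–(0.056637, 0.0981, 1.37593)  len=0.1133
  (v4,v0,v5) [+--] → (-0.056637, 0.0981, 0)–(-0.903363, 0.0981, 0)  len=0.8467
  (v4,v5,v2) [+--] → (-0.903363, 0.0981, 0)–(-0.056637, 0.0981, 1.37593)  len=1.6156

Chained into 1 loop(s):
  loop 1: 6 segments, perimeter = 5.1512
Total perimeter = 5.151

loops=1 perimeter=5.151


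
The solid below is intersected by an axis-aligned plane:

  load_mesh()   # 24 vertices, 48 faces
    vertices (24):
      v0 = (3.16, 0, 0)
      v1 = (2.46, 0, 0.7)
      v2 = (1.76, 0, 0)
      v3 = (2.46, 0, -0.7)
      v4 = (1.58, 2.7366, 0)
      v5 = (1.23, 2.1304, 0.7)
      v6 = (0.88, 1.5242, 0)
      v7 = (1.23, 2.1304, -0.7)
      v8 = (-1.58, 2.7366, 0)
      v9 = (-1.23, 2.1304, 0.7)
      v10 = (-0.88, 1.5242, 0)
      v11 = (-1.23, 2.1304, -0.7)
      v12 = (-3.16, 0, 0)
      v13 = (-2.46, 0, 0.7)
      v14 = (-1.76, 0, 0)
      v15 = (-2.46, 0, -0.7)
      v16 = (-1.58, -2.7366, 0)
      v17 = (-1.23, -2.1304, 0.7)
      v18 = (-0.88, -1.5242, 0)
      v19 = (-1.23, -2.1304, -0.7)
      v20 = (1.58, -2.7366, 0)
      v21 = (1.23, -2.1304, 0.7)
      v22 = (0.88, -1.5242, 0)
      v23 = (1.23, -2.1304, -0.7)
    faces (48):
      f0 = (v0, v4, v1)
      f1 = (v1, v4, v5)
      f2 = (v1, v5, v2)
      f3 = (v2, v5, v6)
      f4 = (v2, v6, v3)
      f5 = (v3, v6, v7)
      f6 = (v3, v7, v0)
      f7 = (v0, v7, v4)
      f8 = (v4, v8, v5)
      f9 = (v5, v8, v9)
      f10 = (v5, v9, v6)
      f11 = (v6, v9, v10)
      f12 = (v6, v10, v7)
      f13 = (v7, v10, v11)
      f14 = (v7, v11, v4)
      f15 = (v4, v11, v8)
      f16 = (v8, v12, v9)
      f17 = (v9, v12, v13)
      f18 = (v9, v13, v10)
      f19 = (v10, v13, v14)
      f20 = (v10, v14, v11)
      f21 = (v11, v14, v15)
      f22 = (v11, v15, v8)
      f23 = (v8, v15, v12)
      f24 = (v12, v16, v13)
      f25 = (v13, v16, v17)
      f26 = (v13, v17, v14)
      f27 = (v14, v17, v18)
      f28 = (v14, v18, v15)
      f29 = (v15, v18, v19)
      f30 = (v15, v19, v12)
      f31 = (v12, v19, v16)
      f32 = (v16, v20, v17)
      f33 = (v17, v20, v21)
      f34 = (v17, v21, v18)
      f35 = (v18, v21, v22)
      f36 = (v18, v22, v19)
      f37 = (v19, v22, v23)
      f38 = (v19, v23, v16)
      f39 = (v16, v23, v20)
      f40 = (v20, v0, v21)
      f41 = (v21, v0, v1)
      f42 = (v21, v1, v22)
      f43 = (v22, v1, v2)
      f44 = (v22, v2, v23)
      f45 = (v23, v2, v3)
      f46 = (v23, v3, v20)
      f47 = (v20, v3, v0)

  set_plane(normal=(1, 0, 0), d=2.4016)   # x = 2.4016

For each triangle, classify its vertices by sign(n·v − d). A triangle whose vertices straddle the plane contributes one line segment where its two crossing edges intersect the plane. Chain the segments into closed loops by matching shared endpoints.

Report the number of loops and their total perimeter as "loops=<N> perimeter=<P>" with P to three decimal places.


loops=1 perimeter=6.067

Straddling triangles (14 of 48):
  (v0,v4,v1) [+-+] → (2.4016, 1.31357, 0)–(2.4016, 0.181611, 0.653545)  len=1.3071
  (v1,v4,v5) [+--] → (2.4016, 0.181611, 0.653545)–(2.4016, 0.101151, 0.7)  len=0.0929
  (v1,v5,v2) [+--] → (2.4016, 0.101151, 0.7)–(2.4016, 0, 0.6416)  len=0.1168
  (v2,v6,v3) [--+] → (2.4016, 0.0563375, -0.674127)–(2.4016, 0, -0.6416)  len=0.0651
  (v3,v6,v7) [+--] → (2.4016, 0.0563375, -0.674127)–(2.4016, 0.101151, -0.7)  len=0.0517
  (v3,v7,v0) [+-+] → (2.4016, 0.101151, -0.7)–(2.4016, 0.837148, -0.275067)  len=0.8499
  (v0,v7,v4) [+--] → (2.4016, 0.837148, -0.275067)–(2.4016, 1.31357, 0)  len=0.5501
  (v20,v0,v21) [-+-] → (2.4016, -1.31357, 0)–(2.4016, -0.837148, 0.275067)  len=0.5501
  (v21,v0,v1) [-++] → (2.4016, -0.837148, 0.275067)–(2.4016, -0.101151, 0.7)  len=0.8499
  (v21,v1,v22) [-+-] → (2.4016, -0.101151, 0.7)–(2.4016, -0.0563375, 0.674127)  len=0.0517
  (v22,v1,v2) [-+-] → (2.4016, -0.0563375, 0.674127)–(2.4016, 0, 0.6416)  len=0.0651
  (v23,v2,v3) [--+] → (2.4016, 0, -0.6416)–(2.4016, -0.101151, -0.7)  len=0.1168
  (v23,v3,v20) [-+-] → (2.4016, -0.101151, -0.7)–(2.4016, -0.181611, -0.653545)  len=0.0929
  (v20,v3,v0) [-++] → (2.4016, -0.181611, -0.653545)–(2.4016, -1.31357, 0)  len=1.3071

Chained into 1 loop(s):
  loop 1: 14 segments, perimeter = 6.0671
Total perimeter = 6.067


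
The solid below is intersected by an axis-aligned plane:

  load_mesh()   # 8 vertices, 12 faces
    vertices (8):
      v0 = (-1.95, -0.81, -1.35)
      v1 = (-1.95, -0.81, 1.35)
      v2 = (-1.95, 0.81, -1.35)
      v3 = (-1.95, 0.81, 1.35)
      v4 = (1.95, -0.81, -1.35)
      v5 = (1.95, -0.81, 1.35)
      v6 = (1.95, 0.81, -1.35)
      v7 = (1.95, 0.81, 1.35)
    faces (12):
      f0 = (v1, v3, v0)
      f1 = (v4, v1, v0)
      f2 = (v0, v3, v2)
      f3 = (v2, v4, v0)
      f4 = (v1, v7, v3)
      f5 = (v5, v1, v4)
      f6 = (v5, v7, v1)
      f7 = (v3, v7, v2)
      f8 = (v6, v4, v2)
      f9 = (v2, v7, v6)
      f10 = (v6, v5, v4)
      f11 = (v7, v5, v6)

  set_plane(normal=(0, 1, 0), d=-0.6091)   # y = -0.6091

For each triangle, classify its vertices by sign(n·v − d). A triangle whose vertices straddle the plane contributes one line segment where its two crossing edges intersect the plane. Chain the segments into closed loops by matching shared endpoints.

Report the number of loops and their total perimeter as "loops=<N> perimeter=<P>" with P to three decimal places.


Straddling triangles (8 of 12):
  (v1,v3,v0) [-+-] → (-1.95, -0.6091, 1.35)–(-1.95, -0.6091, -1.01517)  len=2.3652
  (v0,v3,v2) [-++] → (-1.95, -0.6091, -1.01517)–(-1.95, -0.6091, -1.35)  len=0.3348
  (v2,v4,v0) [+--] → (1.46635, -0.6091, -1.35)–(-1.95, -0.6091, -1.35)  len=3.4164
  (v1,v7,v3) [-++] → (-1.46635, -0.6091, 1.35)–(-1.95, -0.6091, 1.35)  len=0.4836
  (v5,v7,v1) [-+-] → (1.95, -0.6091, 1.35)–(-1.46635, -0.6091, 1.35)  len=3.4164
  (v6,v4,v2) [+-+] → (1.95, -0.6091, -1.35)–(1.46635, -0.6091, -1.35)  len=0.4836
  (v6,v5,v4) [+--] → (1.95, -0.6091, 1.01517)–(1.95, -0.6091, -1.35)  len=2.3652
  (v7,v5,v6) [+-+] → (1.95, -0.6091, 1.35)–(1.95, -0.6091, 1.01517)  len=0.3348

Chained into 1 loop(s):
  loop 1: 8 segments, perimeter = 13.2000
Total perimeter = 13.200

loops=1 perimeter=13.200


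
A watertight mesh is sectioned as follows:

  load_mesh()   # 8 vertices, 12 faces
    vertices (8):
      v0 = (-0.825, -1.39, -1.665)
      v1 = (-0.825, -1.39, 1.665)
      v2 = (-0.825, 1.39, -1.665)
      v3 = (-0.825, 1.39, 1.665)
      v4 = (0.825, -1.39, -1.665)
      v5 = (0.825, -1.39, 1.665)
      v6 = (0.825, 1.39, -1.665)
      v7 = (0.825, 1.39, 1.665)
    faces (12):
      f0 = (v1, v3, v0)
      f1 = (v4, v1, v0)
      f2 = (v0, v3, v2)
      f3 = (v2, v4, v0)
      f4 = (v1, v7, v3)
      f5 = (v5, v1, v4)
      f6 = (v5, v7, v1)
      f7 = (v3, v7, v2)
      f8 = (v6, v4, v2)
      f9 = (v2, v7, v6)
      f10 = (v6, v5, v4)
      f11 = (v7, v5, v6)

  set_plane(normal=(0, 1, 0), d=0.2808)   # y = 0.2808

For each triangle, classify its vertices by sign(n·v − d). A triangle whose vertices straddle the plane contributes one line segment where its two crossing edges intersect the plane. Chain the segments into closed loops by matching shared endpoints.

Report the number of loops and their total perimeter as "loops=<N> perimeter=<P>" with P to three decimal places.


loops=1 perimeter=9.960

Straddling triangles (8 of 12):
  (v1,v3,v0) [-+-] → (-0.825, 0.2808, 1.665)–(-0.825, 0.2808, 0.336354)  len=1.3286
  (v0,v3,v2) [-++] → (-0.825, 0.2808, 0.336354)–(-0.825, 0.2808, -1.665)  len=2.0014
  (v2,v4,v0) [+--] → (-0.166662, 0.2808, -1.665)–(-0.825, 0.2808, -1.665)  len=0.6583
  (v1,v7,v3) [-++] → (0.166662, 0.2808, 1.665)–(-0.825, 0.2808, 1.665)  len=0.9917
  (v5,v7,v1) [-+-] → (0.825, 0.2808, 1.665)–(0.166662, 0.2808, 1.665)  len=0.6583
  (v6,v4,v2) [+-+] → (0.825, 0.2808, -1.665)–(-0.166662, 0.2808, -1.665)  len=0.9917
  (v6,v5,v4) [+--] → (0.825, 0.2808, -0.336354)–(0.825, 0.2808, -1.665)  len=1.3286
  (v7,v5,v6) [+-+] → (0.825, 0.2808, 1.665)–(0.825, 0.2808, -0.336354)  len=2.0014

Chained into 1 loop(s):
  loop 1: 8 segments, perimeter = 9.9600
Total perimeter = 9.960


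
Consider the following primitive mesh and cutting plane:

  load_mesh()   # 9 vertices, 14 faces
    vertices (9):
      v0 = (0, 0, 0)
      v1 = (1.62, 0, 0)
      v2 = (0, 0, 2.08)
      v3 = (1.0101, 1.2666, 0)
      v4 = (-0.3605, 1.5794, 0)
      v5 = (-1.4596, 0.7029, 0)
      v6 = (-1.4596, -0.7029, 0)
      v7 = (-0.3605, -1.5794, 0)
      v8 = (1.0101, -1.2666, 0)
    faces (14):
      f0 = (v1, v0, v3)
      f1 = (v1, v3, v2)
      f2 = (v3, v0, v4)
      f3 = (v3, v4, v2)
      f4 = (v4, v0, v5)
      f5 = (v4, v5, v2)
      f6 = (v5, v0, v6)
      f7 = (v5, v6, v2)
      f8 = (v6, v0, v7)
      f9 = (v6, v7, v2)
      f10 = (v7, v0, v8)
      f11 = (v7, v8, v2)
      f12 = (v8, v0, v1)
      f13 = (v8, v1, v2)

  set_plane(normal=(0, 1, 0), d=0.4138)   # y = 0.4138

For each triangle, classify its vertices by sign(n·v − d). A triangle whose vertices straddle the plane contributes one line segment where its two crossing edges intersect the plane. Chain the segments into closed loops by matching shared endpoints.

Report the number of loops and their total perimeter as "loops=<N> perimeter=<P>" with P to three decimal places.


loops=1 perimeter=7.169

Straddling triangles (8 of 14):
  (v1,v0,v3) [--+] → (0.330001, 0.4138, 0)–(1.42074, 0.4138, 0)  len=1.0907
  (v1,v3,v2) [-+-] → (1.42074, 0.4138, 0)–(0.330001, 0.4138, 1.40046)  len=1.7751
  (v3,v0,v4) [+-+] → (0.330001, 0.4138, 0)–(-0.0944504, 0.4138, 0)  len=0.4245
  (v3,v4,v2) [++-] → (-0.0944504, 0.4138, 1.53504)–(0.330001, 0.4138, 1.40046)  len=0.4453
  (v4,v0,v5) [+-+] → (-0.0944504, 0.4138, 0)–(-0.859272, 0.4138, 0)  len=0.7648
  (v4,v5,v2) [++-] → (-0.859272, 0.4138, 0.855496)–(-0.0944504, 0.4138, 1.53504)  len=1.0231
  (v5,v0,v6) [+--] → (-0.859272, 0.4138, 0)–(-1.4596, 0.4138, 0)  len=0.6003
  (v5,v6,v2) [+--] → (-1.4596, 0.4138, 0)–(-0.859272, 0.4138, 0.855496)  len=1.0451

Chained into 1 loop(s):
  loop 1: 8 segments, perimeter = 7.1689
Total perimeter = 7.169


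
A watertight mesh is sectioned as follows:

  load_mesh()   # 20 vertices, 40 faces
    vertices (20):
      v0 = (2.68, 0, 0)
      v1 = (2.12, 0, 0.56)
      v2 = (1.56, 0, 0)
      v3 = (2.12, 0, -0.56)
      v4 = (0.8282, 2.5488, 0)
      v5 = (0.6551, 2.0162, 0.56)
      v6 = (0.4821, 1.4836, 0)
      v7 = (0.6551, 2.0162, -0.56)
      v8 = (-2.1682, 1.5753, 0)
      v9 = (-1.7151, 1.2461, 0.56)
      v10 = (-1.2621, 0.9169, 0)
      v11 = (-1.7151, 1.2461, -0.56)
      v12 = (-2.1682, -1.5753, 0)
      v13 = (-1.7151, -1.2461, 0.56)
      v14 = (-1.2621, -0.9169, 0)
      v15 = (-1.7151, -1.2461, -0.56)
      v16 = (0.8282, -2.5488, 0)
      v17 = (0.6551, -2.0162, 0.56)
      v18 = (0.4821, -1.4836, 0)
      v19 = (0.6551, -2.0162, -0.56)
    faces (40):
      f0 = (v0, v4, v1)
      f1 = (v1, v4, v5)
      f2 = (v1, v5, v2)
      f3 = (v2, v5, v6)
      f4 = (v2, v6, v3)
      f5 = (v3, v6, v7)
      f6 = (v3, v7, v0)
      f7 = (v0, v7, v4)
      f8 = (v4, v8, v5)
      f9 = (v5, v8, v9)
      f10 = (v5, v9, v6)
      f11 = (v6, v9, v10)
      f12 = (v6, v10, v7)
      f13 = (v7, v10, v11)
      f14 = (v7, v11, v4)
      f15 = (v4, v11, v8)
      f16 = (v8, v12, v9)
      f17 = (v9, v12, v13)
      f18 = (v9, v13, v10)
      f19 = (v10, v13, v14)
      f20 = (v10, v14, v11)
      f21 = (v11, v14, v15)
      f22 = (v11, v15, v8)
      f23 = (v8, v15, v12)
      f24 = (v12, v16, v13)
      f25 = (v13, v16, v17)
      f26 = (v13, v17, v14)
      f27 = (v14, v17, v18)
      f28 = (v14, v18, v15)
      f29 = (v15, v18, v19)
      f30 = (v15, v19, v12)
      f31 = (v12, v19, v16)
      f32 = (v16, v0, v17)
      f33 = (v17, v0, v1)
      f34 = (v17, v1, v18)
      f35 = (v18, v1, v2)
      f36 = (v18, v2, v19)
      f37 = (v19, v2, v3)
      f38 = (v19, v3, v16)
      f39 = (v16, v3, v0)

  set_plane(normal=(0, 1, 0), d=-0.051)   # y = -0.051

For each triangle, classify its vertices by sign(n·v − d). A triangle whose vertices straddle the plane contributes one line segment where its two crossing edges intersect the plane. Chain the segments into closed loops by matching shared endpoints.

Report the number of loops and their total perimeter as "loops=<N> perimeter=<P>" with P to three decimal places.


Straddling triangles (16 of 40):
  (v8,v12,v9) [+-+] → (-2.1682, -0.051, 0)–(-1.92341, -0.051, 0.302548)  len=0.3892
  (v9,v12,v13) [+--] → (-1.92341, -0.051, 0.302548)–(-1.7151, -0.051, 0.56)  len=0.3312
  (v9,v13,v10) [+-+] → (-1.7151, -0.051, 0.56)–(-1.46481, -0.051, 0.250589)  len=0.3980
  (v10,v13,v14) [+--] → (-1.46481, -0.051, 0.250589)–(-1.2621, -0.051, 0)  len=0.3223
  (v10,v14,v11) [+-+] → (-1.2621, -0.051, 0)–(-1.44345, -0.051, -0.224181)  len=0.2883
  (v11,v14,v15) [+--] → (-1.44345, -0.051, -0.224181)–(-1.7151, -0.051, -0.56)  len=0.4319
  (v11,v15,v8) [+-+] → (-1.7151, -0.051, -0.56)–(-1.90703, -0.051, -0.322793)  len=0.3051
  (v8,v15,v12) [+--] → (-1.90703, -0.051, -0.322793)–(-2.1682, -0.051, 0)  len=0.4152
  (v16,v0,v17) [-+-] → (2.64295, -0.051, 0)–(2.62878, -0.051, 0.0141653)  len=0.0200
  (v17,v0,v1) [-++] → (2.62878, -0.051, 0.0141653)–(2.08295, -0.051, 0.56)  len=0.7719
  (v17,v1,v18) [-+-] → (2.08295, -0.051, 0.56)–(2.0637, -0.051, 0.54075)  len=0.0272
  (v18,v1,v2) [-++] → (2.0637, -0.051, 0.54075)–(1.52295, -0.051, 0)  len=0.7647
  (v18,v2,v19) [-+-] → (1.52295, -0.051, 0)–(1.53711, -0.051, -0.0141653)  len=0.0200
  (v19,v2,v3) [-++] → (1.53711, -0.051, -0.0141653)–(2.08295, -0.051, -0.56)  len=0.7719
  (v19,v3,v16) [-+-] → (2.08295, -0.051, -0.56)–(2.09415, -0.051, -0.548795)  len=0.0158
  (v16,v3,v0) [-++] → (2.09415, -0.051, -0.548795)–(2.64295, -0.051, 0)  len=0.7761

Chained into 2 loop(s):
  loop 1: 8 segments, perimeter = 2.8813
  loop 2: 8 segments, perimeter = 3.1678
Total perimeter = 6.049

loops=2 perimeter=6.049
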